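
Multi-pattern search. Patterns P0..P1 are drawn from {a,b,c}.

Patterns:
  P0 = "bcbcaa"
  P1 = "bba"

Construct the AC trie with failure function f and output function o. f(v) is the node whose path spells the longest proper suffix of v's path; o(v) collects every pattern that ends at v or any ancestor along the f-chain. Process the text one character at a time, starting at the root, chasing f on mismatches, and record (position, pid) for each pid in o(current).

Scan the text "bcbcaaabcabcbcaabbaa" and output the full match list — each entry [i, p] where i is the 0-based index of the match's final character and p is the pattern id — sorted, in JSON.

Build:
Trie nodes:
  0='ε' goto b→1
  1='b' goto b→7 c→2
  2='bc' goto b→3
  3='bcb' goto c→4
  4='bcbc' goto a→5
  5='bcbca' goto a→6
  6='bcbcaa' goto ·  ←P0
  7='bb' goto a→8
  8='bba' goto ·  ←P1

Failure links (BFS by depth):
  fail(1) 'b': from fail(0)=0 chase 'b': 0 ⇒ 0;  out=∅∪out(0)=∅
  fail(2) 'bc': from fail(1)=0 chase 'c': 0 ⇒ 0;  out=∅∪out(0)=∅
  fail(7) 'bb': from fail(1)=0 chase 'b': 0 ⇒ 1;  out=∅∪out(1)=∅
  fail(3) 'bcb': from fail(2)=0 chase 'b': 0 ⇒ 1;  out=∅∪out(1)=∅
  fail(8) 'bba': from fail(7)=1 chase 'a': 1→0 ⇒ 0;  out={1}∪out(0)={1}
  fail(4) 'bcbc': from fail(3)=1 chase 'c': 1 ⇒ 2;  out=∅∪out(2)=∅
  fail(5) 'bcbca': from fail(4)=2 chase 'a': 2→0 ⇒ 0;  out=∅∪out(0)=∅
  fail(6) 'bcbcaa': from fail(5)=0 chase 'a': 0 ⇒ 0;  out={0}∪out(0)={0}

Run:
[0] read 'b'  n0⇒n1
[1] read 'c'  n1⇒n2
[2] read 'b'  n2⇒n3
[3] read 'c'  n3⇒n4
[4] read 'a'  n4⇒n5
[5] read 'a'  n5⇒n6  ** P0@[0:5]
[6] read 'a'  n6⇒n0 ·f
[7] read 'b'  n0⇒n1
[8] read 'c'  n1⇒n2
[9] read 'a'  n2⇒n0 ·f
[10] read 'b'  n0⇒n1
[11] read 'c'  n1⇒n2
[12] read 'b'  n2⇒n3
[13] read 'c'  n3⇒n4
[14] read 'a'  n4⇒n5
[15] read 'a'  n5⇒n6  ** P0@[10:15]
[16] read 'b'  n6⇒n1 ·f
[17] read 'b'  n1⇒n7
[18] read 'a'  n7⇒n8  ** P1@[16:18]
[19] read 'a'  n8⇒n0 ·f

Result: [[5,0],[15,0],[18,1]]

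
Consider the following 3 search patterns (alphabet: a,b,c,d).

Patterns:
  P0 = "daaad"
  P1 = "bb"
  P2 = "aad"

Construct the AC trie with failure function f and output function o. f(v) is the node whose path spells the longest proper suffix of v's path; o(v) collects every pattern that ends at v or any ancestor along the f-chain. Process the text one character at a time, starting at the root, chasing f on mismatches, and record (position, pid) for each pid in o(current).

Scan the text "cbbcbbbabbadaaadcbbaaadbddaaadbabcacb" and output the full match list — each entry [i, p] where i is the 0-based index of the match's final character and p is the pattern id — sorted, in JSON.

Construct AC machine:
Trie (insert patterns):
  0='ε' goto a→8 b→6 d→1
  1='d' goto a→2
  2='da' goto a→3
  3='daa' goto a→4
  4='daaa' goto d→5
  5='daaad' goto ·  ←P0
  6='b' goto b→7
  7='bb' goto ·  ←P1
  8='a' goto a→9
  9='aa' goto d→10
  10='aad' goto ·  ←P2

Failure links (BFS by depth):
  n1('d'): parent n0 fail=0; on 'd' 0 → fail=0;  out ∅∪∅=∅
  n6('b'): parent n0 fail=0; on 'b' 0 → fail=0;  out ∅∪∅=∅
  n8('a'): parent n0 fail=0; on 'a' 0 → fail=0;  out ∅∪∅=∅
  n2('da'): parent n1 fail=0; on 'a' 0 → fail=8;  out ∅∪∅=∅
  n7('bb'): parent n6 fail=0; on 'b' 0 → fail=6;  out {1}∪∅={1}
  n9('aa'): parent n8 fail=0; on 'a' 0 → fail=8;  out ∅∪∅=∅
  n3('daa'): parent n2 fail=8; on 'a' 8 → fail=9;  out ∅∪∅=∅
  n10('aad'): parent n9 fail=8; on 'd' 8→0 → fail=1;  out {2}∪∅={2}
  n4('daaa'): parent n3 fail=9; on 'a' 9→8 → fail=9;  out ∅∪∅=∅
  n5('daaad'): parent n4 fail=9; on 'd' 9 → fail=10;  out {0}∪{2}={0,2}

Text stream:
pos 0 'c': at 0
pos 1 'b': at 6
pos 2 'b': at 7  ** P1@[1:2]
pos 3 'c': at 0 ·f
pos 4 'b': at 6
pos 5 'b': at 7  ** P1@[4:5]
pos 6 'b': at 7 ·f  ** P1@[5:6]
pos 7 'a': at 8 ·f
pos 8 'b': at 6 ·f
pos 9 'b': at 7  ** P1@[8:9]
pos 10 'a': at 8 ·f
pos 11 'd': at 1 ·f
pos 12 'a': at 2
pos 13 'a': at 3
pos 14 'a': at 4
pos 15 'd': at 5  ** P0@[11:15],P2@[13:15]
pos 16 'c': at 0 ·f
pos 17 'b': at 6
pos 18 'b': at 7  ** P1@[17:18]
pos 19 'a': at 8 ·f
pos 20 'a': at 9
pos 21 'a': at 9 ·f
pos 22 'd': at 10  ** P2@[20:22]
pos 23 'b': at 6 ·f
pos 24 'd': at 1 ·f
pos 25 'd': at 1 ·f
pos 26 'a': at 2
pos 27 'a': at 3
pos 28 'a': at 4
pos 29 'd': at 5  ** P0@[25:29],P2@[27:29]
pos 30 'b': at 6 ·f
pos 31 'a': at 8 ·f
pos 32 'b': at 6 ·f
pos 33 'c': at 0 ·f
pos 34 'a': at 8
pos 35 'c': at 0 ·f
pos 36 'b': at 6

Matches: [[2,1],[5,1],[6,1],[9,1],[15,0],[15,2],[18,1],[22,2],[29,0],[29,2]]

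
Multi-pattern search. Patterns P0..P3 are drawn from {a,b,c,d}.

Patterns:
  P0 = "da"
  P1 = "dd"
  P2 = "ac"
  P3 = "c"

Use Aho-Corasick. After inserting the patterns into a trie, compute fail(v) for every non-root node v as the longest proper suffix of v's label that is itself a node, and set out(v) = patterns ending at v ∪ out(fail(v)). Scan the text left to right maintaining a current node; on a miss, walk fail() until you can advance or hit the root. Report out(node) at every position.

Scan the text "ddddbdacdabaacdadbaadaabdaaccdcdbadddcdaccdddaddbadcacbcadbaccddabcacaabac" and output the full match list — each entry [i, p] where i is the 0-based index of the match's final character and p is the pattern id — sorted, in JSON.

Build automaton:
Trie nodes:
  0='ε' goto a→4 c→6 d→1
  1='d' goto a→2 d→3
  2='da' goto ·  ←P0
  3='dd' goto ·  ←P1
  4='a' goto c→5
  5='ac' goto ·  ←P2
  6='c' goto ·  ←P3

BFS fail/out derivation:
  n1('d'): parent n0 fail=0; on 'd' 0 → fail=0;  out ∅∪∅=∅
  n4('a'): parent n0 fail=0; on 'a' 0 → fail=0;  out ∅∪∅=∅
  n6('c'): parent n0 fail=0; on 'c' 0 → fail=0;  out {3}∪∅={3}
  n2('da'): parent n1 fail=0; on 'a' 0 → fail=4;  out {0}∪∅={0}
  n3('dd'): parent n1 fail=0; on 'd' 0 → fail=1;  out {1}∪∅={1}
  n5('ac'): parent n4 fail=0; on 'c' 0 → fail=6;  out {2}∪{3}={2,3}

Scan:
[0] read 'd'  n0⇒n1
[1] read 'd'  n1⇒n3  → match P1@[0:1]
[2] read 'd'  n3⇒n3 (via fail)  → match P1@[1:2]
[3] read 'd'  n3⇒n3 (via fail)  → match P1@[2:3]
[4] read 'b'  n3⇒n0 (via fail)
[5] read 'd'  n0⇒n1
[6] read 'a'  n1⇒n2  → match P0@[5:6]
[7] read 'c'  n2⇒n5 (via fail)  → match P2@[6:7],P3@[7:7]
[8] read 'd'  n5⇒n1 (via fail)
[9] read 'a'  n1⇒n2  → match P0@[8:9]
[10] read 'b'  n2⇒n0 (via fail)
[11] read 'a'  n0⇒n4
[12] read 'a'  n4⇒n4 (via fail)
[13] read 'c'  n4⇒n5  → match P2@[12:13],P3@[13:13]
[14] read 'd'  n5⇒n1 (via fail)
[15] read 'a'  n1⇒n2  → match P0@[14:15]
[16] read 'd'  n2⇒n1 (via fail)
[17] read 'b'  n1⇒n0 (via fail)
[18] read 'a'  n0⇒n4
[19] read 'a'  n4⇒n4 (via fail)
[20] read 'd'  n4⇒n1 (via fail)
[21] read 'a'  n1⇒n2  → match P0@[20:21]
[22] read 'a'  n2⇒n4 (via fail)
[23] read 'b'  n4⇒n0 (via fail)
[24] read 'd'  n0⇒n1
[25] read 'a'  n1⇒n2  → match P0@[24:25]
[26] read 'a'  n2⇒n4 (via fail)
[27] read 'c'  n4⇒n5  → match P2@[26:27],P3@[27:27]
[28] read 'c'  n5⇒n6 (via fail)  → match P3@[28:28]
[29] read 'd'  n6⇒n1 (via fail)
[30] read 'c'  n1⇒n6 (via fail)  → match P3@[30:30]
[31] read 'd'  n6⇒n1 (via fail)
[32] read 'b'  n1⇒n0 (via fail)
[33] read 'a'  n0⇒n4
[34] read 'd'  n4⇒n1 (via fail)
[35] read 'd'  n1⇒n3  → match P1@[34:35]
[36] read 'd'  n3⇒n3 (via fail)  → match P1@[35:36]
[37] read 'c'  n3⇒n6 (via fail)  → match P3@[37:37]
[38] read 'd'  n6⇒n1 (via fail)
[39] read 'a'  n1⇒n2  → match P0@[38:39]
[40] read 'c'  n2⇒n5 (via fail)  → match P2@[39:40],P3@[40:40]
[41] read 'c'  n5⇒n6 (via fail)  → match P3@[41:41]
[42] read 'd'  n6⇒n1 (via fail)
[43] read 'd'  n1⇒n3  → match P1@[42:43]
[44] read 'd'  n3⇒n3 (via fail)  → match P1@[43:44]
[45] read 'a'  n3⇒n2 (via fail)  → match P0@[44:45]
[46] read 'd'  n2⇒n1 (via fail)
[47] read 'd'  n1⇒n3  → match P1@[46:47]
[48] read 'b'  n3⇒n0 (via fail)
[49] read 'a'  n0⇒n4
[50] read 'd'  n4⇒n1 (via fail)
[51] read 'c'  n1⇒n6 (via fail)  → match P3@[51:51]
[52] read 'a'  n6⇒n4 (via fail)
[53] read 'c'  n4⇒n5  → match P2@[52:53],P3@[53:53]
[54] read 'b'  n5⇒n0 (via fail)
[55] read 'c'  n0⇒n6  → match P3@[55:55]
[56] read 'a'  n6⇒n4 (via fail)
[57] read 'd'  n4⇒n1 (via fail)
[58] read 'b'  n1⇒n0 (via fail)
[59] read 'a'  n0⇒n4
[60] read 'c'  n4⇒n5  → match P2@[59:60],P3@[60:60]
[61] read 'c'  n5⇒n6 (via fail)  → match P3@[61:61]
[62] read 'd'  n6⇒n1 (via fail)
[63] read 'd'  n1⇒n3  → match P1@[62:63]
[64] read 'a'  n3⇒n2 (via fail)  → match P0@[63:64]
[65] read 'b'  n2⇒n0 (via fail)
[66] read 'c'  n0⇒n6  → match P3@[66:66]
[67] read 'a'  n6⇒n4 (via fail)
[68] read 'c'  n4⇒n5  → match P2@[67:68],P3@[68:68]
[69] read 'a'  n5⇒n4 (via fail)
[70] read 'a'  n4⇒n4 (via fail)
[71] read 'b'  n4⇒n0 (via fail)
[72] read 'a'  n0⇒n4
[73] read 'c'  n4⇒n5  → match P2@[72:73],P3@[73:73]

Result: [[1,1],[2,1],[3,1],[6,0],[7,2],[7,3],[9,0],[13,2],[13,3],[15,0],[21,0],[25,0],[27,2],[27,3],[28,3],[30,3],[35,1],[36,1],[37,3],[39,0],[40,2],[40,3],[41,3],[43,1],[44,1],[45,0],[47,1],[51,3],[53,2],[53,3],[55,3],[60,2],[60,3],[61,3],[63,1],[64,0],[66,3],[68,2],[68,3],[73,2],[73,3]]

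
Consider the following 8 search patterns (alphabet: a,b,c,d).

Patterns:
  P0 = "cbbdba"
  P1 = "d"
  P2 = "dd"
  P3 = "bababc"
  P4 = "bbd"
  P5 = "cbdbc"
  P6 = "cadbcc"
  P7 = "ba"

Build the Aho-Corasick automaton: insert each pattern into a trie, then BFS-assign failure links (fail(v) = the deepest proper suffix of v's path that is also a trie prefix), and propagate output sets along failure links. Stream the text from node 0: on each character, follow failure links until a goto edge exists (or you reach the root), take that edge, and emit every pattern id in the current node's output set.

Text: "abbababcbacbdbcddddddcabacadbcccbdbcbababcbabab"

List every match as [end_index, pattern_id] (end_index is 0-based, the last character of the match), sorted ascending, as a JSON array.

Construct AC machine:
Trie (insert patterns):
  n0 'ε': b→9 c→1 d→7
  n1 'c': a→20 b→2
  n2 'cb': b→3 d→17
  n3 'cbb': d→4
  n4 'cbbd': b→5
  n5 'cbbdb': a→6
  n6 'cbbdba': ·  ←P0
  n7 'd': d→8  ←P1
  n8 'dd': ·  ←P2
  n9 'b': a→10 b→15
  n10 'ba': b→11  ←P7
  n11 'bab': a→12
  n12 'baba': b→13
  n13 'babab': c→14
  n14 'bababc': ·  ←P3
  n15 'bb': d→16
  n16 'bbd': ·  ←P4
  n17 'cbd': b→18
  n18 'cbdb': c→19
  n19 'cbdbc': ·  ←P5
  n20 'ca': d→21
  n21 'cad': b→22
  n22 'cadb': c→23
  n23 'cadbc': c→24
  n24 'cadbcc': ·  ←P6

Failure links (BFS by depth):
  n1('c'): parent n0 fail=0; on 'c' 0 → fail=0;  out ∅∪∅=∅
  n7('d'): parent n0 fail=0; on 'd' 0 → fail=0;  out {1}∪∅={1}
  n9('b'): parent n0 fail=0; on 'b' 0 → fail=0;  out ∅∪∅=∅
  n2('cb'): parent n1 fail=0; on 'b' 0 → fail=9;  out ∅∪∅=∅
  n8('dd'): parent n7 fail=0; on 'd' 0 → fail=7;  out {2}∪{1}={1,2}
  n10('ba'): parent n9 fail=0; on 'a' 0 → fail=0;  out {7}∪∅={7}
  n15('bb'): parent n9 fail=0; on 'b' 0 → fail=9;  out ∅∪∅=∅
  n20('ca'): parent n1 fail=0; on 'a' 0 → fail=0;  out ∅∪∅=∅
  n3('cbb'): parent n2 fail=9; on 'b' 9 → fail=15;  out ∅∪∅=∅
  n11('bab'): parent n10 fail=0; on 'b' 0 → fail=9;  out ∅∪∅=∅
  n16('bbd'): parent n15 fail=9; on 'd' 9→0 → fail=7;  out {4}∪{1}={1,4}
  n17('cbd'): parent n2 fail=9; on 'd' 9→0 → fail=7;  out ∅∪{1}={1}
  n21('cad'): parent n20 fail=0; on 'd' 0 → fail=7;  out ∅∪{1}={1}
  n4('cbbd'): parent n3 fail=15; on 'd' 15 → fail=16;  out ∅∪{1,4}={1,4}
  n12('baba'): parent n11 fail=9; on 'a' 9 → fail=10;  out ∅∪{7}={7}
  n18('cbdb'): parent n17 fail=7; on 'b' 7→0 → fail=9;  out ∅∪∅=∅
  n22('cadb'): parent n21 fail=7; on 'b' 7→0 → fail=9;  out ∅∪∅=∅
  n5('cbbdb'): parent n4 fail=16; on 'b' 16→7→0 → fail=9;  out ∅∪∅=∅
  n13('babab'): parent n12 fail=10; on 'b' 10 → fail=11;  out ∅∪∅=∅
  n19('cbdbc'): parent n18 fail=9; on 'c' 9→0 → fail=1;  out {5}∪∅={5}
  n23('cadbc'): parent n22 fail=9; on 'c' 9→0 → fail=1;  out ∅∪∅=∅
  n6('cbbdba'): parent n5 fail=9; on 'a' 9 → fail=10;  out {0}∪{7}={0,7}
  n14('bababc'): parent n13 fail=11; on 'c' 11→9→0 → fail=1;  out {3}∪∅={3}
  n24('cadbcc'): parent n23 fail=1; on 'c' 1→0 → fail=1;  out {6}∪∅={6}

Scan:
i=0 'a': node 0→0
i=1 'b': node 0→9
i=2 'b': node 9→15
i=3 'a': node 15→10 (fail-walked)  emit P7@[2:3]
i=4 'b': node 10→11
i=5 'a': node 11→12  emit P7@[4:5]
i=6 'b': node 12→13
i=7 'c': node 13→14  emit P3@[2:7]
i=8 'b': node 14→2 (fail-walked)
i=9 'a': node 2→10 (fail-walked)  emit P7@[8:9]
i=10 'c': node 10→1 (fail-walked)
i=11 'b': node 1→2
i=12 'd': node 2→17  emit P1@[12:12]
i=13 'b': node 17→18
i=14 'c': node 18→19  emit P5@[10:14]
i=15 'd': node 19→7 (fail-walked)  emit P1@[15:15]
i=16 'd': node 7→8  emit P1@[16:16],P2@[15:16]
i=17 'd': node 8→8 (fail-walked)  emit P1@[17:17],P2@[16:17]
i=18 'd': node 8→8 (fail-walked)  emit P1@[18:18],P2@[17:18]
i=19 'd': node 8→8 (fail-walked)  emit P1@[19:19],P2@[18:19]
i=20 'd': node 8→8 (fail-walked)  emit P1@[20:20],P2@[19:20]
i=21 'c': node 8→1 (fail-walked)
i=22 'a': node 1→20
i=23 'b': node 20→9 (fail-walked)
i=24 'a': node 9→10  emit P7@[23:24]
i=25 'c': node 10→1 (fail-walked)
i=26 'a': node 1→20
i=27 'd': node 20→21  emit P1@[27:27]
i=28 'b': node 21→22
i=29 'c': node 22→23
i=30 'c': node 23→24  emit P6@[25:30]
i=31 'c': node 24→1 (fail-walked)
i=32 'b': node 1→2
i=33 'd': node 2→17  emit P1@[33:33]
i=34 'b': node 17→18
i=35 'c': node 18→19  emit P5@[31:35]
i=36 'b': node 19→2 (fail-walked)
i=37 'a': node 2→10 (fail-walked)  emit P7@[36:37]
i=38 'b': node 10→11
i=39 'a': node 11→12  emit P7@[38:39]
i=40 'b': node 12→13
i=41 'c': node 13→14  emit P3@[36:41]
i=42 'b': node 14→2 (fail-walked)
i=43 'a': node 2→10 (fail-walked)  emit P7@[42:43]
i=44 'b': node 10→11
i=45 'a': node 11→12  emit P7@[44:45]
i=46 'b': node 12→13

All matches (sorted): [[3,7],[5,7],[7,3],[9,7],[12,1],[14,5],[15,1],[16,1],[16,2],[17,1],[17,2],[18,1],[18,2],[19,1],[19,2],[20,1],[20,2],[24,7],[27,1],[30,6],[33,1],[35,5],[37,7],[39,7],[41,3],[43,7],[45,7]]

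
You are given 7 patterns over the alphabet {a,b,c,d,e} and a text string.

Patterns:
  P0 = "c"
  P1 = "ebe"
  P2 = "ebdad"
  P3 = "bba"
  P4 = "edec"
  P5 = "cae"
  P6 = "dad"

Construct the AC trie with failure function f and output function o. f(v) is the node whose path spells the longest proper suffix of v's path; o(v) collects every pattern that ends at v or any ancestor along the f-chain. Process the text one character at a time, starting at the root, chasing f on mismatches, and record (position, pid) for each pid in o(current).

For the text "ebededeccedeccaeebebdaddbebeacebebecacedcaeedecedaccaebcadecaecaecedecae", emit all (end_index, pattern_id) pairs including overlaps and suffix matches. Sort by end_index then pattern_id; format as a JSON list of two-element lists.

Construct AC machine:
Trie nodes:
  n0 'ε': b→8 c→1 d→16 e→2
  n1 'c': a→14  ←P0
  n2 'e': b→3 d→11
  n3 'eb': d→5 e→4
  n4 'ebe': ·  ←P1
  n5 'ebd': a→6
  n6 'ebda': d→7
  n7 'ebdad': ·  ←P2
  n8 'b': b→9
  n9 'bb': a→10
  n10 'bba': ·  ←P3
  n11 'ed': e→12
  n12 'ede': c→13
  n13 'edec': ·  ←P4
  n14 'ca': e→15
  n15 'cae': ·  ←P5
  n16 'd': a→17
  n17 'da': d→18
  n18 'dad': ·  ←P6

BFS fail/out derivation:
  fail(1) 'c': from fail(0)=0 chase 'c': 0 ⇒ 0;  out={0}∪out(0)={0}
  fail(2) 'e': from fail(0)=0 chase 'e': 0 ⇒ 0;  out=∅∪out(0)=∅
  fail(8) 'b': from fail(0)=0 chase 'b': 0 ⇒ 0;  out=∅∪out(0)=∅
  fail(16) 'd': from fail(0)=0 chase 'd': 0 ⇒ 0;  out=∅∪out(0)=∅
  fail(3) 'eb': from fail(2)=0 chase 'b': 0 ⇒ 8;  out=∅∪out(8)=∅
  fail(9) 'bb': from fail(8)=0 chase 'b': 0 ⇒ 8;  out=∅∪out(8)=∅
  fail(11) 'ed': from fail(2)=0 chase 'd': 0 ⇒ 16;  out=∅∪out(16)=∅
  fail(14) 'ca': from fail(1)=0 chase 'a': 0 ⇒ 0;  out=∅∪out(0)=∅
  fail(17) 'da': from fail(16)=0 chase 'a': 0 ⇒ 0;  out=∅∪out(0)=∅
  fail(4) 'ebe': from fail(3)=8 chase 'e': 8→0 ⇒ 2;  out={1}∪out(2)={1}
  fail(5) 'ebd': from fail(3)=8 chase 'd': 8→0 ⇒ 16;  out=∅∪out(16)=∅
  fail(10) 'bba': from fail(9)=8 chase 'a': 8→0 ⇒ 0;  out={3}∪out(0)={3}
  fail(12) 'ede': from fail(11)=16 chase 'e': 16→0 ⇒ 2;  out=∅∪out(2)=∅
  fail(15) 'cae': from fail(14)=0 chase 'e': 0 ⇒ 2;  out={5}∪out(2)={5}
  fail(18) 'dad': from fail(17)=0 chase 'd': 0 ⇒ 16;  out={6}∪out(16)={6}
  fail(6) 'ebda': from fail(5)=16 chase 'a': 16 ⇒ 17;  out=∅∪out(17)=∅
  fail(13) 'edec': from fail(12)=2 chase 'c': 2→0 ⇒ 1;  out={4}∪out(1)={0,4}
  fail(7) 'ebdad': from fail(6)=17 chase 'd': 17 ⇒ 18;  out={2}∪out(18)={2,6}

Text stream:
pos 0 'e': at 2
pos 1 'b': at 3
pos 2 'e': at 4  emit P1@[0:2]
pos 3 'd': at 11 (fail-walked)
pos 4 'e': at 12
pos 5 'd': at 11 (fail-walked)
pos 6 'e': at 12
pos 7 'c': at 13  emit P0@[7:7],P4@[4:7]
pos 8 'c': at 1 (fail-walked)  emit P0@[8:8]
pos 9 'e': at 2 (fail-walked)
pos 10 'd': at 11
pos 11 'e': at 12
pos 12 'c': at 13  emit P0@[12:12],P4@[9:12]
pos 13 'c': at 1 (fail-walked)  emit P0@[13:13]
pos 14 'a': at 14
pos 15 'e': at 15  emit P5@[13:15]
pos 16 'e': at 2 (fail-walked)
pos 17 'b': at 3
pos 18 'e': at 4  emit P1@[16:18]
pos 19 'b': at 3 (fail-walked)
pos 20 'd': at 5
pos 21 'a': at 6
pos 22 'd': at 7  emit P2@[18:22],P6@[20:22]
pos 23 'd': at 16 (fail-walked)
pos 24 'b': at 8 (fail-walked)
pos 25 'e': at 2 (fail-walked)
pos 26 'b': at 3
pos 27 'e': at 4  emit P1@[25:27]
pos 28 'a': at 0 (fail-walked)
pos 29 'c': at 1  emit P0@[29:29]
pos 30 'e': at 2 (fail-walked)
pos 31 'b': at 3
pos 32 'e': at 4  emit P1@[30:32]
pos 33 'b': at 3 (fail-walked)
pos 34 'e': at 4  emit P1@[32:34]
pos 35 'c': at 1 (fail-walked)  emit P0@[35:35]
pos 36 'a': at 14
pos 37 'c': at 1 (fail-walked)  emit P0@[37:37]
pos 38 'e': at 2 (fail-walked)
pos 39 'd': at 11
pos 40 'c': at 1 (fail-walked)  emit P0@[40:40]
pos 41 'a': at 14
pos 42 'e': at 15  emit P5@[40:42]
pos 43 'e': at 2 (fail-walked)
pos 44 'd': at 11
pos 45 'e': at 12
pos 46 'c': at 13  emit P0@[46:46],P4@[43:46]
pos 47 'e': at 2 (fail-walked)
pos 48 'd': at 11
pos 49 'a': at 17 (fail-walked)
pos 50 'c': at 1 (fail-walked)  emit P0@[50:50]
pos 51 'c': at 1 (fail-walked)  emit P0@[51:51]
pos 52 'a': at 14
pos 53 'e': at 15  emit P5@[51:53]
pos 54 'b': at 3 (fail-walked)
pos 55 'c': at 1 (fail-walked)  emit P0@[55:55]
pos 56 'a': at 14
pos 57 'd': at 16 (fail-walked)
pos 58 'e': at 2 (fail-walked)
pos 59 'c': at 1 (fail-walked)  emit P0@[59:59]
pos 60 'a': at 14
pos 61 'e': at 15  emit P5@[59:61]
pos 62 'c': at 1 (fail-walked)  emit P0@[62:62]
pos 63 'a': at 14
pos 64 'e': at 15  emit P5@[62:64]
pos 65 'c': at 1 (fail-walked)  emit P0@[65:65]
pos 66 'e': at 2 (fail-walked)
pos 67 'd': at 11
pos 68 'e': at 12
pos 69 'c': at 13  emit P0@[69:69],P4@[66:69]
pos 70 'a': at 14 (fail-walked)
pos 71 'e': at 15  emit P5@[69:71]

All matches (sorted): [[2,1],[7,0],[7,4],[8,0],[12,0],[12,4],[13,0],[15,5],[18,1],[22,2],[22,6],[27,1],[29,0],[32,1],[34,1],[35,0],[37,0],[40,0],[42,5],[46,0],[46,4],[50,0],[51,0],[53,5],[55,0],[59,0],[61,5],[62,0],[64,5],[65,0],[69,0],[69,4],[71,5]]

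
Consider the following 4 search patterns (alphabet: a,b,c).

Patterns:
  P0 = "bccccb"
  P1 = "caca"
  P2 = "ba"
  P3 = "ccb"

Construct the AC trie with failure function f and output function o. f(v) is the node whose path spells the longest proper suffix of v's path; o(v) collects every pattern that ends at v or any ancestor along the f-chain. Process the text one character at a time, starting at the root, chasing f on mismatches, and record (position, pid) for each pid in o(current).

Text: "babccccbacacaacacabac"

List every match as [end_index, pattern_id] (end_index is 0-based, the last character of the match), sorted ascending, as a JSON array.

Construct AC machine:
Trie (insert patterns):
  0='ε' goto b→1 c→7
  1='b' goto a→11 c→2
  2='bc' goto c→3
  3='bcc' goto c→4
  4='bccc' goto c→5
  5='bcccc' goto b→6
  6='bccccb' goto ·  ←P0
  7='c' goto a→8 c→12
  8='ca' goto c→9
  9='cac' goto a→10
  10='caca' goto ·  ←P1
  11='ba' goto ·  ←P2
  12='cc' goto b→13
  13='ccb' goto ·  ←P3

Failure links (BFS by depth):
  n1('b'): parent n0 fail=0; on 'b' 0 → fail=0;  out ∅∪∅=∅
  n7('c'): parent n0 fail=0; on 'c' 0 → fail=0;  out ∅∪∅=∅
  n2('bc'): parent n1 fail=0; on 'c' 0 → fail=7;  out ∅∪∅=∅
  n8('ca'): parent n7 fail=0; on 'a' 0 → fail=0;  out ∅∪∅=∅
  n11('ba'): parent n1 fail=0; on 'a' 0 → fail=0;  out {2}∪∅={2}
  n12('cc'): parent n7 fail=0; on 'c' 0 → fail=7;  out ∅∪∅=∅
  n3('bcc'): parent n2 fail=7; on 'c' 7 → fail=12;  out ∅∪∅=∅
  n9('cac'): parent n8 fail=0; on 'c' 0 → fail=7;  out ∅∪∅=∅
  n13('ccb'): parent n12 fail=7; on 'b' 7→0 → fail=1;  out {3}∪∅={3}
  n4('bccc'): parent n3 fail=12; on 'c' 12→7 → fail=12;  out ∅∪∅=∅
  n10('caca'): parent n9 fail=7; on 'a' 7 → fail=8;  out {1}∪∅={1}
  n5('bcccc'): parent n4 fail=12; on 'c' 12→7 → fail=12;  out ∅∪∅=∅
  n6('bccccb'): parent n5 fail=12; on 'b' 12 → fail=13;  out {0}∪{3}={0,3}

Scan:
i=0 'b': node 0→1
i=1 'a': node 1→11  emit P2@[0:1]
i=2 'b': node 11→1 ·f
i=3 'c': node 1→2
i=4 'c': node 2→3
i=5 'c': node 3→4
i=6 'c': node 4→5
i=7 'b': node 5→6  emit P0@[2:7],P3@[5:7]
i=8 'a': node 6→11 ·f  emit P2@[7:8]
i=9 'c': node 11→7 ·f
i=10 'a': node 7→8
i=11 'c': node 8→9
i=12 'a': node 9→10  emit P1@[9:12]
i=13 'a': node 10→0 ·f
i=14 'c': node 0→7
i=15 'a': node 7→8
i=16 'c': node 8→9
i=17 'a': node 9→10  emit P1@[14:17]
i=18 'b': node 10→1 ·f
i=19 'a': node 1→11  emit P2@[18:19]
i=20 'c': node 11→7 ·f

All matches (sorted): [[1,2],[7,0],[7,3],[8,2],[12,1],[17,1],[19,2]]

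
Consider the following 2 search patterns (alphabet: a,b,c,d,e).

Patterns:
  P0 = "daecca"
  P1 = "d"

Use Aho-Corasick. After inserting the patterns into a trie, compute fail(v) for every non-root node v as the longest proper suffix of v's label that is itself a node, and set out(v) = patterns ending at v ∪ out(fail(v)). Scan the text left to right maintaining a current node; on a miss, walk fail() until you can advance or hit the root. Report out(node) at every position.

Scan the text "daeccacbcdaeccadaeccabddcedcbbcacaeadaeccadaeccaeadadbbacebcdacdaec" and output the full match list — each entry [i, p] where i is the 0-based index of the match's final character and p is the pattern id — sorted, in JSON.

Build automaton:
Trie (insert patterns):
  n0 'ε': d→1
  n1 'd': a→2  ←P1
  n2 'da': e→3
  n3 'dae': c→4
  n4 'daec': c→5
  n5 'daecc': a→6
  n6 'daecca': ·  ←P0

Failure links (BFS by depth):
  fail(1) 'd': from fail(0)=0 chase 'd': 0 ⇒ 0;  out={1}∪out(0)={1}
  fail(2) 'da': from fail(1)=0 chase 'a': 0 ⇒ 0;  out=∅∪out(0)=∅
  fail(3) 'dae': from fail(2)=0 chase 'e': 0 ⇒ 0;  out=∅∪out(0)=∅
  fail(4) 'daec': from fail(3)=0 chase 'c': 0 ⇒ 0;  out=∅∪out(0)=∅
  fail(5) 'daecc': from fail(4)=0 chase 'c': 0 ⇒ 0;  out=∅∪out(0)=∅
  fail(6) 'daecca': from fail(5)=0 chase 'a': 0 ⇒ 0;  out={0}∪out(0)={0}

Scan:
[0] read 'd'  n0⇒n1  emit P1@[0:0]
[1] read 'a'  n1⇒n2
[2] read 'e'  n2⇒n3
[3] read 'c'  n3⇒n4
[4] read 'c'  n4⇒n5
[5] read 'a'  n5⇒n6  emit P0@[0:5]
[6] read 'c'  n6⇒n0 (via fail)
[7] read 'b'  n0⇒n0
[8] read 'c'  n0⇒n0
[9] read 'd'  n0⇒n1  emit P1@[9:9]
[10] read 'a'  n1⇒n2
[11] read 'e'  n2⇒n3
[12] read 'c'  n3⇒n4
[13] read 'c'  n4⇒n5
[14] read 'a'  n5⇒n6  emit P0@[9:14]
[15] read 'd'  n6⇒n1 (via fail)  emit P1@[15:15]
[16] read 'a'  n1⇒n2
[17] read 'e'  n2⇒n3
[18] read 'c'  n3⇒n4
[19] read 'c'  n4⇒n5
[20] read 'a'  n5⇒n6  emit P0@[15:20]
[21] read 'b'  n6⇒n0 (via fail)
[22] read 'd'  n0⇒n1  emit P1@[22:22]
[23] read 'd'  n1⇒n1 (via fail)  emit P1@[23:23]
[24] read 'c'  n1⇒n0 (via fail)
[25] read 'e'  n0⇒n0
[26] read 'd'  n0⇒n1  emit P1@[26:26]
[27] read 'c'  n1⇒n0 (via fail)
[28] read 'b'  n0⇒n0
[29] read 'b'  n0⇒n0
[30] read 'c'  n0⇒n0
[31] read 'a'  n0⇒n0
[32] read 'c'  n0⇒n0
[33] read 'a'  n0⇒n0
[34] read 'e'  n0⇒n0
[35] read 'a'  n0⇒n0
[36] read 'd'  n0⇒n1  emit P1@[36:36]
[37] read 'a'  n1⇒n2
[38] read 'e'  n2⇒n3
[39] read 'c'  n3⇒n4
[40] read 'c'  n4⇒n5
[41] read 'a'  n5⇒n6  emit P0@[36:41]
[42] read 'd'  n6⇒n1 (via fail)  emit P1@[42:42]
[43] read 'a'  n1⇒n2
[44] read 'e'  n2⇒n3
[45] read 'c'  n3⇒n4
[46] read 'c'  n4⇒n5
[47] read 'a'  n5⇒n6  emit P0@[42:47]
[48] read 'e'  n6⇒n0 (via fail)
[49] read 'a'  n0⇒n0
[50] read 'd'  n0⇒n1  emit P1@[50:50]
[51] read 'a'  n1⇒n2
[52] read 'd'  n2⇒n1 (via fail)  emit P1@[52:52]
[53] read 'b'  n1⇒n0 (via fail)
[54] read 'b'  n0⇒n0
[55] read 'a'  n0⇒n0
[56] read 'c'  n0⇒n0
[57] read 'e'  n0⇒n0
[58] read 'b'  n0⇒n0
[59] read 'c'  n0⇒n0
[60] read 'd'  n0⇒n1  emit P1@[60:60]
[61] read 'a'  n1⇒n2
[62] read 'c'  n2⇒n0 (via fail)
[63] read 'd'  n0⇒n1  emit P1@[63:63]
[64] read 'a'  n1⇒n2
[65] read 'e'  n2⇒n3
[66] read 'c'  n3⇒n4

Result: [[0,1],[5,0],[9,1],[14,0],[15,1],[20,0],[22,1],[23,1],[26,1],[36,1],[41,0],[42,1],[47,0],[50,1],[52,1],[60,1],[63,1]]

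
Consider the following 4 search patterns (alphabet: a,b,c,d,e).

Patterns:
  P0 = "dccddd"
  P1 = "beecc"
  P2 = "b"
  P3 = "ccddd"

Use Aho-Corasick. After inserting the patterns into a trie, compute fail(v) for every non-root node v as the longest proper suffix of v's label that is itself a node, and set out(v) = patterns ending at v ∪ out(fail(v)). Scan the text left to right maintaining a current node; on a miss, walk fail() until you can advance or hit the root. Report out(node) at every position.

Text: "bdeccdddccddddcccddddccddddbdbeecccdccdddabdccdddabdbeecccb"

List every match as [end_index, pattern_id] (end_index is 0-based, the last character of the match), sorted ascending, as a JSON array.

Construct AC machine:
Trie nodes:
  n0 'ε': b→7 c→12 d→1
  n1 'd': c→2
  n2 'dc': c→3
  n3 'dcc': d→4
  n4 'dccd': d→5
  n5 'dccdd': d→6
  n6 'dccddd': ·  [P0 ends]
  n7 'b': e→8  [P2 ends]
  n8 'be': e→9
  n9 'bee': c→10
  n10 'beec': c→11
  n11 'beecc': ·  [P1 ends]
  n12 'c': c→13
  n13 'cc': d→14
  n14 'ccd': d→15
  n15 'ccdd': d→16
  n16 'ccddd': ·  [P3 ends]

BFS fail/out derivation:
  fail(1) 'd': from fail(0)=0 chase 'd': 0 ⇒ 0;  out=∅∪out(0)=∅
  fail(7) 'b': from fail(0)=0 chase 'b': 0 ⇒ 0;  out={2}∪out(0)={2}
  fail(12) 'c': from fail(0)=0 chase 'c': 0 ⇒ 0;  out=∅∪out(0)=∅
  fail(2) 'dc': from fail(1)=0 chase 'c': 0 ⇒ 12;  out=∅∪out(12)=∅
  fail(8) 'be': from fail(7)=0 chase 'e': 0 ⇒ 0;  out=∅∪out(0)=∅
  fail(13) 'cc': from fail(12)=0 chase 'c': 0 ⇒ 12;  out=∅∪out(12)=∅
  fail(3) 'dcc': from fail(2)=12 chase 'c': 12 ⇒ 13;  out=∅∪out(13)=∅
  fail(9) 'bee': from fail(8)=0 chase 'e': 0 ⇒ 0;  out=∅∪out(0)=∅
  fail(14) 'ccd': from fail(13)=12 chase 'd': 12→0 ⇒ 1;  out=∅∪out(1)=∅
  fail(4) 'dccd': from fail(3)=13 chase 'd': 13 ⇒ 14;  out=∅∪out(14)=∅
  fail(10) 'beec': from fail(9)=0 chase 'c': 0 ⇒ 12;  out=∅∪out(12)=∅
  fail(15) 'ccdd': from fail(14)=1 chase 'd': 1→0 ⇒ 1;  out=∅∪out(1)=∅
  fail(5) 'dccdd': from fail(4)=14 chase 'd': 14 ⇒ 15;  out=∅∪out(15)=∅
  fail(11) 'beecc': from fail(10)=12 chase 'c': 12 ⇒ 13;  out={1}∪out(13)={1}
  fail(16) 'ccddd': from fail(15)=1 chase 'd': 1→0 ⇒ 1;  out={3}∪out(1)={3}
  fail(6) 'dccddd': from fail(5)=15 chase 'd': 15 ⇒ 16;  out={0}∪out(16)={0,3}

Text stream:
i=0 'b': node 0→7  emit P2@[0:0]
i=1 'd': node 7→1 ·f
i=2 'e': node 1→0 ·f
i=3 'c': node 0→12
i=4 'c': node 12→13
i=5 'd': node 13→14
i=6 'd': node 14→15
i=7 'd': node 15→16  emit P3@[3:7]
i=8 'c': node 16→2 ·f
i=9 'c': node 2→3
i=10 'd': node 3→4
i=11 'd': node 4→5
i=12 'd': node 5→6  emit P0@[7:12],P3@[8:12]
i=13 'd': node 6→1 ·f
i=14 'c': node 1→2
i=15 'c': node 2→3
i=16 'c': node 3→13 ·f
i=17 'd': node 13→14
i=18 'd': node 14→15
i=19 'd': node 15→16  emit P3@[15:19]
i=20 'd': node 16→1 ·f
i=21 'c': node 1→2
i=22 'c': node 2→3
i=23 'd': node 3→4
i=24 'd': node 4→5
i=25 'd': node 5→6  emit P0@[20:25],P3@[21:25]
i=26 'd': node 6→1 ·f
i=27 'b': node 1→7 ·f  emit P2@[27:27]
i=28 'd': node 7→1 ·f
i=29 'b': node 1→7 ·f  emit P2@[29:29]
i=30 'e': node 7→8
i=31 'e': node 8→9
i=32 'c': node 9→10
i=33 'c': node 10→11  emit P1@[29:33]
i=34 'c': node 11→13 ·f
i=35 'd': node 13→14
i=36 'c': node 14→2 ·f
i=37 'c': node 2→3
i=38 'd': node 3→4
i=39 'd': node 4→5
i=40 'd': node 5→6  emit P0@[35:40],P3@[36:40]
i=41 'a': node 6→0 ·f
i=42 'b': node 0→7  emit P2@[42:42]
i=43 'd': node 7→1 ·f
i=44 'c': node 1→2
i=45 'c': node 2→3
i=46 'd': node 3→4
i=47 'd': node 4→5
i=48 'd': node 5→6  emit P0@[43:48],P3@[44:48]
i=49 'a': node 6→0 ·f
i=50 'b': node 0→7  emit P2@[50:50]
i=51 'd': node 7→1 ·f
i=52 'b': node 1→7 ·f  emit P2@[52:52]
i=53 'e': node 7→8
i=54 'e': node 8→9
i=55 'c': node 9→10
i=56 'c': node 10→11  emit P1@[52:56]
i=57 'c': node 11→13 ·f
i=58 'b': node 13→7 ·f  emit P2@[58:58]

Matches: [[0,2],[7,3],[12,0],[12,3],[19,3],[25,0],[25,3],[27,2],[29,2],[33,1],[40,0],[40,3],[42,2],[48,0],[48,3],[50,2],[52,2],[56,1],[58,2]]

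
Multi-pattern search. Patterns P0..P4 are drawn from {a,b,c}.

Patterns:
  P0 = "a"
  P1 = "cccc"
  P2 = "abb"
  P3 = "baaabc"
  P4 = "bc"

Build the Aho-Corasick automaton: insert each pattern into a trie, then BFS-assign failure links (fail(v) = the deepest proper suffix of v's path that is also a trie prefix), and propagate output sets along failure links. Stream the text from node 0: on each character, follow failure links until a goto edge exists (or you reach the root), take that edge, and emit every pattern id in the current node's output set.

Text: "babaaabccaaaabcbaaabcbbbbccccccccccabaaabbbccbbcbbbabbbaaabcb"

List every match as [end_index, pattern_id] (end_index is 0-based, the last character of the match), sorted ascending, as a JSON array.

Build:
Trie (insert patterns):
  n0 'ε': a→1 b→8 c→2
  n1 'a': b→6  ←P0
  n2 'c': c→3
  n3 'cc': c→4
  n4 'ccc': c→5
  n5 'cccc': ·  ←P1
  n6 'ab': b→7
  n7 'abb': ·  ←P2
  n8 'b': a→9 c→14
  n9 'ba': a→10
  n10 'baa': a→11
  n11 'baaa': b→12
  n12 'baaab': c→13
  n13 'baaabc': ·  ←P3
  n14 'bc': ·  ←P4

BFS fail/out derivation:
  fail(1) 'a': from fail(0)=0 chase 'a': 0 ⇒ 0;  out={0}∪out(0)={0}
  fail(2) 'c': from fail(0)=0 chase 'c': 0 ⇒ 0;  out=∅∪out(0)=∅
  fail(8) 'b': from fail(0)=0 chase 'b': 0 ⇒ 0;  out=∅∪out(0)=∅
  fail(3) 'cc': from fail(2)=0 chase 'c': 0 ⇒ 2;  out=∅∪out(2)=∅
  fail(6) 'ab': from fail(1)=0 chase 'b': 0 ⇒ 8;  out=∅∪out(8)=∅
  fail(9) 'ba': from fail(8)=0 chase 'a': 0 ⇒ 1;  out=∅∪out(1)={0}
  fail(14) 'bc': from fail(8)=0 chase 'c': 0 ⇒ 2;  out={4}∪out(2)={4}
  fail(4) 'ccc': from fail(3)=2 chase 'c': 2 ⇒ 3;  out=∅∪out(3)=∅
  fail(7) 'abb': from fail(6)=8 chase 'b': 8→0 ⇒ 8;  out={2}∪out(8)={2}
  fail(10) 'baa': from fail(9)=1 chase 'a': 1→0 ⇒ 1;  out=∅∪out(1)={0}
  fail(5) 'cccc': from fail(4)=3 chase 'c': 3 ⇒ 4;  out={1}∪out(4)={1}
  fail(11) 'baaa': from fail(10)=1 chase 'a': 1→0 ⇒ 1;  out=∅∪out(1)={0}
  fail(12) 'baaab': from fail(11)=1 chase 'b': 1 ⇒ 6;  out=∅∪out(6)=∅
  fail(13) 'baaabc': from fail(12)=6 chase 'c': 6→8 ⇒ 14;  out={3}∪out(14)={3,4}

Text stream:
[0] read 'b'  n0⇒n8
[1] read 'a'  n8⇒n9  → match P0@[1:1]
[2] read 'b'  n9⇒n6 (via fail)
[3] read 'a'  n6⇒n9 (via fail)  → match P0@[3:3]
[4] read 'a'  n9⇒n10  → match P0@[4:4]
[5] read 'a'  n10⇒n11  → match P0@[5:5]
[6] read 'b'  n11⇒n12
[7] read 'c'  n12⇒n13  → match P3@[2:7],P4@[6:7]
[8] read 'c'  n13⇒n3 (via fail)
[9] read 'a'  n3⇒n1 (via fail)  → match P0@[9:9]
[10] read 'a'  n1⇒n1 (via fail)  → match P0@[10:10]
[11] read 'a'  n1⇒n1 (via fail)  → match P0@[11:11]
[12] read 'a'  n1⇒n1 (via fail)  → match P0@[12:12]
[13] read 'b'  n1⇒n6
[14] read 'c'  n6⇒n14 (via fail)  → match P4@[13:14]
[15] read 'b'  n14⇒n8 (via fail)
[16] read 'a'  n8⇒n9  → match P0@[16:16]
[17] read 'a'  n9⇒n10  → match P0@[17:17]
[18] read 'a'  n10⇒n11  → match P0@[18:18]
[19] read 'b'  n11⇒n12
[20] read 'c'  n12⇒n13  → match P3@[15:20],P4@[19:20]
[21] read 'b'  n13⇒n8 (via fail)
[22] read 'b'  n8⇒n8 (via fail)
[23] read 'b'  n8⇒n8 (via fail)
[24] read 'b'  n8⇒n8 (via fail)
[25] read 'c'  n8⇒n14  → match P4@[24:25]
[26] read 'c'  n14⇒n3 (via fail)
[27] read 'c'  n3⇒n4
[28] read 'c'  n4⇒n5  → match P1@[25:28]
[29] read 'c'  n5⇒n5 (via fail)  → match P1@[26:29]
[30] read 'c'  n5⇒n5 (via fail)  → match P1@[27:30]
[31] read 'c'  n5⇒n5 (via fail)  → match P1@[28:31]
[32] read 'c'  n5⇒n5 (via fail)  → match P1@[29:32]
[33] read 'c'  n5⇒n5 (via fail)  → match P1@[30:33]
[34] read 'c'  n5⇒n5 (via fail)  → match P1@[31:34]
[35] read 'a'  n5⇒n1 (via fail)  → match P0@[35:35]
[36] read 'b'  n1⇒n6
[37] read 'a'  n6⇒n9 (via fail)  → match P0@[37:37]
[38] read 'a'  n9⇒n10  → match P0@[38:38]
[39] read 'a'  n10⇒n11  → match P0@[39:39]
[40] read 'b'  n11⇒n12
[41] read 'b'  n12⇒n7 (via fail)  → match P2@[39:41]
[42] read 'b'  n7⇒n8 (via fail)
[43] read 'c'  n8⇒n14  → match P4@[42:43]
[44] read 'c'  n14⇒n3 (via fail)
[45] read 'b'  n3⇒n8 (via fail)
[46] read 'b'  n8⇒n8 (via fail)
[47] read 'c'  n8⇒n14  → match P4@[46:47]
[48] read 'b'  n14⇒n8 (via fail)
[49] read 'b'  n8⇒n8 (via fail)
[50] read 'b'  n8⇒n8 (via fail)
[51] read 'a'  n8⇒n9  → match P0@[51:51]
[52] read 'b'  n9⇒n6 (via fail)
[53] read 'b'  n6⇒n7  → match P2@[51:53]
[54] read 'b'  n7⇒n8 (via fail)
[55] read 'a'  n8⇒n9  → match P0@[55:55]
[56] read 'a'  n9⇒n10  → match P0@[56:56]
[57] read 'a'  n10⇒n11  → match P0@[57:57]
[58] read 'b'  n11⇒n12
[59] read 'c'  n12⇒n13  → match P3@[54:59],P4@[58:59]
[60] read 'b'  n13⇒n8 (via fail)

Matches: [[1,0],[3,0],[4,0],[5,0],[7,3],[7,4],[9,0],[10,0],[11,0],[12,0],[14,4],[16,0],[17,0],[18,0],[20,3],[20,4],[25,4],[28,1],[29,1],[30,1],[31,1],[32,1],[33,1],[34,1],[35,0],[37,0],[38,0],[39,0],[41,2],[43,4],[47,4],[51,0],[53,2],[55,0],[56,0],[57,0],[59,3],[59,4]]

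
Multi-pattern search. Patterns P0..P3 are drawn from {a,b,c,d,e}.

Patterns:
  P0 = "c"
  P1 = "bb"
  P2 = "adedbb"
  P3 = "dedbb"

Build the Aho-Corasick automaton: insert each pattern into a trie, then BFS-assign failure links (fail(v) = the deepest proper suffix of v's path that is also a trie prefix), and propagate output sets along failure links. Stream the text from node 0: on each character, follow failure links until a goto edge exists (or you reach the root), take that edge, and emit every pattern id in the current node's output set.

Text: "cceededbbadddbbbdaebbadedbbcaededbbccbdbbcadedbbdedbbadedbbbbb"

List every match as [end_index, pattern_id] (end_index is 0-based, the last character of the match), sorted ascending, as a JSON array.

Build:
Trie (insert patterns):
  n0 'ε': a→4 b→2 c→1 d→10
  n1 'c': ·  [P0 ends]
  n2 'b': b→3
  n3 'bb': ·  [P1 ends]
  n4 'a': d→5
  n5 'ad': e→6
  n6 'ade': d→7
  n7 'aded': b→8
  n8 'adedb': b→9
  n9 'adedbb': ·  [P2 ends]
  n10 'd': e→11
  n11 'de': d→12
  n12 'ded': b→13
  n13 'dedb': b→14
  n14 'dedbb': ·  [P3 ends]

BFS fail/out derivation:
  fail(1) 'c': from fail(0)=0 chase 'c': 0 ⇒ 0;  out={0}∪out(0)={0}
  fail(2) 'b': from fail(0)=0 chase 'b': 0 ⇒ 0;  out=∅∪out(0)=∅
  fail(4) 'a': from fail(0)=0 chase 'a': 0 ⇒ 0;  out=∅∪out(0)=∅
  fail(10) 'd': from fail(0)=0 chase 'd': 0 ⇒ 0;  out=∅∪out(0)=∅
  fail(3) 'bb': from fail(2)=0 chase 'b': 0 ⇒ 2;  out={1}∪out(2)={1}
  fail(5) 'ad': from fail(4)=0 chase 'd': 0 ⇒ 10;  out=∅∪out(10)=∅
  fail(11) 'de': from fail(10)=0 chase 'e': 0 ⇒ 0;  out=∅∪out(0)=∅
  fail(6) 'ade': from fail(5)=10 chase 'e': 10 ⇒ 11;  out=∅∪out(11)=∅
  fail(12) 'ded': from fail(11)=0 chase 'd': 0 ⇒ 10;  out=∅∪out(10)=∅
  fail(7) 'aded': from fail(6)=11 chase 'd': 11 ⇒ 12;  out=∅∪out(12)=∅
  fail(13) 'dedb': from fail(12)=10 chase 'b': 10→0 ⇒ 2;  out=∅∪out(2)=∅
  fail(8) 'adedb': from fail(7)=12 chase 'b': 12 ⇒ 13;  out=∅∪out(13)=∅
  fail(14) 'dedbb': from fail(13)=2 chase 'b': 2 ⇒ 3;  out={3}∪out(3)={1,3}
  fail(9) 'adedbb': from fail(8)=13 chase 'b': 13 ⇒ 14;  out={2}∪out(14)={1,2,3}

Text stream:
i=0 'c': node 0→1  → match P0@[0:0]
i=1 'c': node 1→1 ·f  → match P0@[1:1]
i=2 'e': node 1→0 ·f
i=3 'e': node 0→0
i=4 'd': node 0→10
i=5 'e': node 10→11
i=6 'd': node 11→12
i=7 'b': node 12→13
i=8 'b': node 13→14  → match P1@[7:8],P3@[4:8]
i=9 'a': node 14→4 ·f
i=10 'd': node 4→5
i=11 'd': node 5→10 ·f
i=12 'd': node 10→10 ·f
i=13 'b': node 10→2 ·f
i=14 'b': node 2→3  → match P1@[13:14]
i=15 'b': node 3→3 ·f  → match P1@[14:15]
i=16 'd': node 3→10 ·f
i=17 'a': node 10→4 ·f
i=18 'e': node 4→0 ·f
i=19 'b': node 0→2
i=20 'b': node 2→3  → match P1@[19:20]
i=21 'a': node 3→4 ·f
i=22 'd': node 4→5
i=23 'e': node 5→6
i=24 'd': node 6→7
i=25 'b': node 7→8
i=26 'b': node 8→9  → match P1@[25:26],P2@[21:26],P3@[22:26]
i=27 'c': node 9→1 ·f  → match P0@[27:27]
i=28 'a': node 1→4 ·f
i=29 'e': node 4→0 ·f
i=30 'd': node 0→10
i=31 'e': node 10→11
i=32 'd': node 11→12
i=33 'b': node 12→13
i=34 'b': node 13→14  → match P1@[33:34],P3@[30:34]
i=35 'c': node 14→1 ·f  → match P0@[35:35]
i=36 'c': node 1→1 ·f  → match P0@[36:36]
i=37 'b': node 1→2 ·f
i=38 'd': node 2→10 ·f
i=39 'b': node 10→2 ·f
i=40 'b': node 2→3  → match P1@[39:40]
i=41 'c': node 3→1 ·f  → match P0@[41:41]
i=42 'a': node 1→4 ·f
i=43 'd': node 4→5
i=44 'e': node 5→6
i=45 'd': node 6→7
i=46 'b': node 7→8
i=47 'b': node 8→9  → match P1@[46:47],P2@[42:47],P3@[43:47]
i=48 'd': node 9→10 ·f
i=49 'e': node 10→11
i=50 'd': node 11→12
i=51 'b': node 12→13
i=52 'b': node 13→14  → match P1@[51:52],P3@[48:52]
i=53 'a': node 14→4 ·f
i=54 'd': node 4→5
i=55 'e': node 5→6
i=56 'd': node 6→7
i=57 'b': node 7→8
i=58 'b': node 8→9  → match P1@[57:58],P2@[53:58],P3@[54:58]
i=59 'b': node 9→3 ·f  → match P1@[58:59]
i=60 'b': node 3→3 ·f  → match P1@[59:60]
i=61 'b': node 3→3 ·f  → match P1@[60:61]

Matches: [[0,0],[1,0],[8,1],[8,3],[14,1],[15,1],[20,1],[26,1],[26,2],[26,3],[27,0],[34,1],[34,3],[35,0],[36,0],[40,1],[41,0],[47,1],[47,2],[47,3],[52,1],[52,3],[58,1],[58,2],[58,3],[59,1],[60,1],[61,1]]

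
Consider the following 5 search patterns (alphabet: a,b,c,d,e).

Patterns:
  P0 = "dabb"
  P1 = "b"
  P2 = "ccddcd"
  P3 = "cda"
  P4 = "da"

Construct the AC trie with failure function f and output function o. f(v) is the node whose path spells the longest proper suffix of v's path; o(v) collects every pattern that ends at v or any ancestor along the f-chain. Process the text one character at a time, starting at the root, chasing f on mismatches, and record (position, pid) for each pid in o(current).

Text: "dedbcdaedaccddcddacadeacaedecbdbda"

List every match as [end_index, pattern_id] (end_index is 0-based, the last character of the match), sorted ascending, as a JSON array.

Build:
Trie nodes:
  n0 'ε': b→5 c→6 d→1
  n1 'd': a→2
  n2 'da': b→3  [P4 ends]
  n3 'dab': b→4
  n4 'dabb': ·  [P0 ends]
  n5 'b': ·  [P1 ends]
  n6 'c': c→7 d→12
  n7 'cc': d→8
  n8 'ccd': d→9
  n9 'ccdd': c→10
  n10 'ccddc': d→11
  n11 'ccddcd': ·  [P2 ends]
  n12 'cd': a→13
  n13 'cda': ·  [P3 ends]

Failure links (BFS by depth):
  n1('d'): parent n0 fail=0; on 'd' 0 → fail=0;  out ∅∪∅=∅
  n5('b'): parent n0 fail=0; on 'b' 0 → fail=0;  out {1}∪∅={1}
  n6('c'): parent n0 fail=0; on 'c' 0 → fail=0;  out ∅∪∅=∅
  n2('da'): parent n1 fail=0; on 'a' 0 → fail=0;  out {4}∪∅={4}
  n7('cc'): parent n6 fail=0; on 'c' 0 → fail=6;  out ∅∪∅=∅
  n12('cd'): parent n6 fail=0; on 'd' 0 → fail=1;  out ∅∪∅=∅
  n3('dab'): parent n2 fail=0; on 'b' 0 → fail=5;  out ∅∪{1}={1}
  n8('ccd'): parent n7 fail=6; on 'd' 6 → fail=12;  out ∅∪∅=∅
  n13('cda'): parent n12 fail=1; on 'a' 1 → fail=2;  out {3}∪{4}={3,4}
  n4('dabb'): parent n3 fail=5; on 'b' 5→0 → fail=5;  out {0}∪{1}={0,1}
  n9('ccdd'): parent n8 fail=12; on 'd' 12→1→0 → fail=1;  out ∅∪∅=∅
  n10('ccddc'): parent n9 fail=1; on 'c' 1→0 → fail=6;  out ∅∪∅=∅
  n11('ccddcd'): parent n10 fail=6; on 'd' 6 → fail=12;  out {2}∪∅={2}

Text stream:
i=0 'd': node 0→1
i=1 'e': node 1→0 (fail-walked)
i=2 'd': node 0→1
i=3 'b': node 1→5 (fail-walked)  emit P1@[3:3]
i=4 'c': node 5→6 (fail-walked)
i=5 'd': node 6→12
i=6 'a': node 12→13  emit P3@[4:6],P4@[5:6]
i=7 'e': node 13→0 (fail-walked)
i=8 'd': node 0→1
i=9 'a': node 1→2  emit P4@[8:9]
i=10 'c': node 2→6 (fail-walked)
i=11 'c': node 6→7
i=12 'd': node 7→8
i=13 'd': node 8→9
i=14 'c': node 9→10
i=15 'd': node 10→11  emit P2@[10:15]
i=16 'd': node 11→1 (fail-walked)
i=17 'a': node 1→2  emit P4@[16:17]
i=18 'c': node 2→6 (fail-walked)
i=19 'a': node 6→0 (fail-walked)
i=20 'd': node 0→1
i=21 'e': node 1→0 (fail-walked)
i=22 'a': node 0→0
i=23 'c': node 0→6
i=24 'a': node 6→0 (fail-walked)
i=25 'e': node 0→0
i=26 'd': node 0→1
i=27 'e': node 1→0 (fail-walked)
i=28 'c': node 0→6
i=29 'b': node 6→5 (fail-walked)  emit P1@[29:29]
i=30 'd': node 5→1 (fail-walked)
i=31 'b': node 1→5 (fail-walked)  emit P1@[31:31]
i=32 'd': node 5→1 (fail-walked)
i=33 'a': node 1→2  emit P4@[32:33]

Result: [[3,1],[6,3],[6,4],[9,4],[15,2],[17,4],[29,1],[31,1],[33,4]]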